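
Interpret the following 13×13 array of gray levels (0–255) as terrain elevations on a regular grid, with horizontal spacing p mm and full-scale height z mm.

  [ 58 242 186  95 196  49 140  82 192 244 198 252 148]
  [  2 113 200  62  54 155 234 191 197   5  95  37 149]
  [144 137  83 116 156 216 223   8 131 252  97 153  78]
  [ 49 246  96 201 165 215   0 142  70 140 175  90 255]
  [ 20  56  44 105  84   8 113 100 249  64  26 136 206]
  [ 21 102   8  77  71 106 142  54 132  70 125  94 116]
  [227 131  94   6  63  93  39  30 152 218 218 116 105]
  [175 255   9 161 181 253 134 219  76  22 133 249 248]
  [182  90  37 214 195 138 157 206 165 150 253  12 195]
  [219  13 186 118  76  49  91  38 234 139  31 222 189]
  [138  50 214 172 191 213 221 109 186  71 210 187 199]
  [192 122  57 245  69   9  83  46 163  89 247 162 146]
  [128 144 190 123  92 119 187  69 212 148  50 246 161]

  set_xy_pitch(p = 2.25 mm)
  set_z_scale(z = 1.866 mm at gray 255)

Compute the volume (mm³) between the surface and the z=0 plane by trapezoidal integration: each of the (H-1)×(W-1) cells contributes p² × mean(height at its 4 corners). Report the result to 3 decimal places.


height_mm = gray/255 × 1.866; cell vol = 2.25² × mean(4 corners)
unit = 2.25² × 1.866 / (4×255) = 0.0092614 mm³ per gray-sum
row 0: Σ corner-gray over 12 cells = 6795  → 62.9312
row 1: Σ corner-gray over 12 cells = 6203  → 57.4484
row 2: Σ corner-gray over 12 cells = 6750  → 62.5144
row 3: Σ corner-gray over 12 cells = 5580  → 51.6786
row 4: Σ corner-gray over 12 cells = 4295  → 39.7777
row 5: Σ corner-gray over 12 cells = 4751  → 44.0009
row 6: Σ corner-gray over 12 cells = 6459  → 59.8194
row 7: Σ corner-gray over 12 cells = 7418  → 68.7010
row 8: Σ corner-gray over 12 cells = 6413  → 59.3933
row 9: Σ corner-gray over 12 cells = 6787  → 62.8571
row 10: Σ corner-gray over 12 cells = 6907  → 63.9685
row 11: Σ corner-gray over 12 cells = 6371  → 59.0044
Σ rows: total corner-gray = 74729  → 692.0949 mm³

692.095


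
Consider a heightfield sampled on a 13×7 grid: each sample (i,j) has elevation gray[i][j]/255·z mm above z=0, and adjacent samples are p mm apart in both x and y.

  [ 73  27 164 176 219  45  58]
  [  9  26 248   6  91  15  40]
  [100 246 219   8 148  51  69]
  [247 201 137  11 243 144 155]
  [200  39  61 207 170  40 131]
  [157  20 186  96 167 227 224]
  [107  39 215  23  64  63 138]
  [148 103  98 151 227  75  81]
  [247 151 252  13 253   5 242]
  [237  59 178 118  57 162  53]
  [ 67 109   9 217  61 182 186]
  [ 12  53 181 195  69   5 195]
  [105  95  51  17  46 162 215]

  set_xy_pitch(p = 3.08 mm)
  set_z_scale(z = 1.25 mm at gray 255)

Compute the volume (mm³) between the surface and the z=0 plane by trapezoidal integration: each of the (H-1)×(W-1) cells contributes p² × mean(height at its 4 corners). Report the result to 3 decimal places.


height_mm = gray/255 × 1.25; cell vol = 3.08² × mean(4 corners)
unit = 3.08² × 1.25 / (4×255) = 0.0116255 mm³ per gray-sum
row 0: Σ corner-gray over 6 cells = 2214  → 25.7388
row 1: Σ corner-gray over 6 cells = 2334  → 27.1339
row 2: Σ corner-gray over 6 cells = 3387  → 39.3755
row 3: Σ corner-gray over 6 cells = 3239  → 37.6550
row 4: Σ corner-gray over 6 cells = 3138  → 36.4808
row 5: Σ corner-gray over 6 cells = 2826  → 32.8536
row 6: Σ corner-gray over 6 cells = 2590  → 30.1100
row 7: Σ corner-gray over 6 cells = 3374  → 39.2244
row 8: Σ corner-gray over 6 cells = 3275  → 38.0735
row 9: Σ corner-gray over 6 cells = 2847  → 33.0978
row 10: Σ corner-gray over 6 cells = 2622  → 30.4820
row 11: Σ corner-gray over 6 cells = 2275  → 26.4480
Σ rows: total corner-gray = 34121  → 396.6734 mm³

396.673


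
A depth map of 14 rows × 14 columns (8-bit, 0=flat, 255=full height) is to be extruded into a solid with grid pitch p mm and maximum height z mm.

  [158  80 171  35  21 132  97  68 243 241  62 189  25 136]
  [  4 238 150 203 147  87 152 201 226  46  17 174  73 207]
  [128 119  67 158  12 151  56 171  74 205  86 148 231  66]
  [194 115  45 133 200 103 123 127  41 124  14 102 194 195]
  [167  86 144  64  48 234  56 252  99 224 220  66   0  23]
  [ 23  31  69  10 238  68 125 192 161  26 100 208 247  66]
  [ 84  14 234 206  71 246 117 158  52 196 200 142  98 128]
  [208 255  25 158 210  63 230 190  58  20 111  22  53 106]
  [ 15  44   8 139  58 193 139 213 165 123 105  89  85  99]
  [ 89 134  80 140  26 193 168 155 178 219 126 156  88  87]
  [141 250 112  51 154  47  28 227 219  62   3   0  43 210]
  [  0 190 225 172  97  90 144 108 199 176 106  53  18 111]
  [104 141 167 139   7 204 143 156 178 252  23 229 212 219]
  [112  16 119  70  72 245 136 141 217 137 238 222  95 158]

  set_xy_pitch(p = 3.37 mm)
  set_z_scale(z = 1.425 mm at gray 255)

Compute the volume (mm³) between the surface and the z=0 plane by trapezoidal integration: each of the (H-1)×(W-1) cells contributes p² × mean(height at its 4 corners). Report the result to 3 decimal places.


height_mm = gray/255 × 1.425; cell vol = 3.37² × mean(4 corners)
unit = 3.37² × 1.425 / (4×255) = 0.0158663 mm³ per gray-sum
row 0: Σ corner-gray over 13 cells = 6661  → 105.6851
row 1: Σ corner-gray over 13 cells = 6789  → 107.7160
row 2: Σ corner-gray over 13 cells = 6181  → 98.0693
row 3: Σ corner-gray over 13 cells = 6207  → 98.4819
row 4: Σ corner-gray over 13 cells = 6215  → 98.6088
row 5: Σ corner-gray over 13 cells = 6719  → 106.6054
row 6: Σ corner-gray over 13 cells = 6784  → 107.6367
row 7: Σ corner-gray over 13 cells = 5940  → 94.2456
row 8: Σ corner-gray over 13 cells = 6338  → 100.5603
row 9: Σ corner-gray over 13 cells = 6245  → 99.0848
row 10: Σ corner-gray over 13 cells = 6010  → 95.3562
row 11: Σ corner-gray over 13 cells = 7292  → 115.6967
row 12: Σ corner-gray over 13 cells = 7711  → 122.3447
Σ rows: total corner-gray = 85092  → 1350.0916 mm³

1350.092


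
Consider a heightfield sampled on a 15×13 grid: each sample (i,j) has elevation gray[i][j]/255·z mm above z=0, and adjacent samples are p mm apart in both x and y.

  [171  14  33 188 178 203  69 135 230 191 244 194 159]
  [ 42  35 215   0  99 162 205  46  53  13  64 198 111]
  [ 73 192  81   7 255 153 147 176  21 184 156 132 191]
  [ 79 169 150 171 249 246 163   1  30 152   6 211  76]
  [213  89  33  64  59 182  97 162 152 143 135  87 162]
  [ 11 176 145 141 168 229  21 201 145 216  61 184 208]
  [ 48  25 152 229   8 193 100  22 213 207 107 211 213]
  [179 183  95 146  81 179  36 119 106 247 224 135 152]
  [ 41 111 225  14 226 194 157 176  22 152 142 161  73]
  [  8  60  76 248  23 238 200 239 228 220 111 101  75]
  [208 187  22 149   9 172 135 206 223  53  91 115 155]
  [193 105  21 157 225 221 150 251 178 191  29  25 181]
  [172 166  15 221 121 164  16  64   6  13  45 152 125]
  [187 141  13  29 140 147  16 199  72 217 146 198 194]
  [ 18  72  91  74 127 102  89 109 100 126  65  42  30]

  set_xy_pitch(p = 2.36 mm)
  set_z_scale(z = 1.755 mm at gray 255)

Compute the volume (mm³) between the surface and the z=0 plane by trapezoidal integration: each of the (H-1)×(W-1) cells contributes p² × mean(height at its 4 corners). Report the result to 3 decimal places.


height_mm = gray/255 × 1.755; cell vol = 2.36² × mean(4 corners)
unit = 2.36² × 1.755 / (4×255) = 0.00958299 mm³ per gray-sum
row 0: Σ corner-gray over 12 cells = 6021  → 57.6992
row 1: Σ corner-gray over 12 cells = 5605  → 53.7126
row 2: Σ corner-gray over 12 cells = 6523  → 62.5098
row 3: Σ corner-gray over 12 cells = 6032  → 57.8046
row 4: Σ corner-gray over 12 cells = 6374  → 61.0820
row 5: Σ corner-gray over 12 cells = 6788  → 65.0493
row 6: Σ corner-gray over 12 cells = 6628  → 63.5160
row 7: Σ corner-gray over 12 cells = 6707  → 64.2731
row 8: Σ corner-gray over 12 cells = 6845  → 65.5956
row 9: Σ corner-gray over 12 cells = 6658  → 63.8035
row 10: Σ corner-gray over 12 cells = 6567  → 62.9315
row 11: Σ corner-gray over 12 cells = 5743  → 55.0351
row 12: Σ corner-gray over 12 cells = 5280  → 50.5982
row 13: Σ corner-gray over 12 cells = 5059  → 48.4803
Σ rows: total corner-gray = 86830  → 832.0909 mm³

832.091


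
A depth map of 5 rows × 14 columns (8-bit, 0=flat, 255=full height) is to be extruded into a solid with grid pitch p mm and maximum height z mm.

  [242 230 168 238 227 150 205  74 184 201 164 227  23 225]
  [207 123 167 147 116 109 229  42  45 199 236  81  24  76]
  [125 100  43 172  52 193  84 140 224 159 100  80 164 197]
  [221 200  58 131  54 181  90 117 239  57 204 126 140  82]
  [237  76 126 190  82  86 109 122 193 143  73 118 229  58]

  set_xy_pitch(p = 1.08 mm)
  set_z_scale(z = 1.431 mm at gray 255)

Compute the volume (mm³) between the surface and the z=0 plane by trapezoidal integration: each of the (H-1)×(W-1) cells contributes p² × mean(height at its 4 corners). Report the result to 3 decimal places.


46.405

height_mm = gray/255 × 1.431; cell vol = 1.08² × mean(4 corners)
unit = 1.08² × 1.431 / (4×255) = 0.00163639 mm³ per gray-sum
row 0: Σ corner-gray over 13 cells = 7968  → 13.0388
row 1: Σ corner-gray over 13 cells = 6663  → 10.9033
row 2: Σ corner-gray over 13 cells = 6841  → 11.1945
row 3: Σ corner-gray over 13 cells = 6886  → 11.2682
Σ rows: total corner-gray = 28358  → 46.4048 mm³


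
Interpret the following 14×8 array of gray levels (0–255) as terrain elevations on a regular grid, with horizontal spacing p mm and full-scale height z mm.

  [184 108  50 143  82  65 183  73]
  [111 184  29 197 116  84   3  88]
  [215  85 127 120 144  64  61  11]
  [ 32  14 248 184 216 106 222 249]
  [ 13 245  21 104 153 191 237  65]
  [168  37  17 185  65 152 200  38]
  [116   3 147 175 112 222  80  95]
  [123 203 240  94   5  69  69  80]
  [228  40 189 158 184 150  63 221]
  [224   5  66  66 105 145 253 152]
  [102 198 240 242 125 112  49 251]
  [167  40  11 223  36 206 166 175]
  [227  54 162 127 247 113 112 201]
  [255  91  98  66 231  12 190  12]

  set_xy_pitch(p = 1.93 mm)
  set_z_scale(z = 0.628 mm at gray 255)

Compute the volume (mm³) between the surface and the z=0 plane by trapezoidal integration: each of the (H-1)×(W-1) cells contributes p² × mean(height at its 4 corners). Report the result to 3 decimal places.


height_mm = gray/255 × 0.628; cell vol = 1.93² × mean(4 corners)
unit = 1.93² × 0.628 / (4×255) = 0.00229337 mm³ per gray-sum
row 0: Σ corner-gray over 7 cells = 2944  → 6.7517
row 1: Σ corner-gray over 7 cells = 2853  → 6.5430
row 2: Σ corner-gray over 7 cells = 3689  → 8.4602
row 3: Σ corner-gray over 7 cells = 4241  → 9.7262
row 4: Σ corner-gray over 7 cells = 3498  → 8.0222
row 5: Σ corner-gray over 7 cells = 3207  → 7.3548
row 6: Σ corner-gray over 7 cells = 3252  → 7.4580
row 7: Σ corner-gray over 7 cells = 3580  → 8.2103
row 8: Σ corner-gray over 7 cells = 3673  → 8.4235
row 9: Σ corner-gray over 7 cells = 3941  → 9.0382
row 10: Σ corner-gray over 7 cells = 3991  → 9.1528
row 11: Σ corner-gray over 7 cells = 3764  → 8.6322
row 12: Σ corner-gray over 7 cells = 3701  → 8.4878
Σ rows: total corner-gray = 46334  → 106.2610 mm³

106.261


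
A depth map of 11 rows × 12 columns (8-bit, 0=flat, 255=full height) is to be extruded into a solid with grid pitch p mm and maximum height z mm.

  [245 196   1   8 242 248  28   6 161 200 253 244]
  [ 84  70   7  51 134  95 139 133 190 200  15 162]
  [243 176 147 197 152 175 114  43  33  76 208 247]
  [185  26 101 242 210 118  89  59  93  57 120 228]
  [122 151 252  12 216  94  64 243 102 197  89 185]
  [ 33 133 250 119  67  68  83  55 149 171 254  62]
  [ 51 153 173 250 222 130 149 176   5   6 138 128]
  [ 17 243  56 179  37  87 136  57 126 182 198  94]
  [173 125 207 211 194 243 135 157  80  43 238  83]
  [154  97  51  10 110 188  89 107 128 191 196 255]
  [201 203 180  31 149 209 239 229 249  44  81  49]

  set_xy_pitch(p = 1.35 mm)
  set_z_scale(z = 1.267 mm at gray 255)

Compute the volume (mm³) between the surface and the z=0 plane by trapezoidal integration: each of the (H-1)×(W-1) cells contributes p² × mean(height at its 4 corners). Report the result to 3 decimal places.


height_mm = gray/255 × 1.267; cell vol = 1.35² × mean(4 corners)
unit = 1.35² × 1.267 / (4×255) = 0.00226383 mm³ per gray-sum
row 0: Σ corner-gray over 11 cells = 5489  → 12.4262
row 1: Σ corner-gray over 11 cells = 5446  → 12.3288
row 2: Σ corner-gray over 11 cells = 5775  → 13.0736
row 3: Σ corner-gray over 11 cells = 5790  → 13.1076
row 4: Σ corner-gray over 11 cells = 5940  → 13.4472
row 5: Σ corner-gray over 11 cells = 5776  → 13.0759
row 6: Σ corner-gray over 11 cells = 5696  → 12.8948
row 7: Σ corner-gray over 11 cells = 6235  → 14.1150
row 8: Σ corner-gray over 11 cells = 6265  → 14.1829
row 9: Σ corner-gray over 11 cells = 6221  → 14.0833
Σ rows: total corner-gray = 58633  → 132.7352 mm³

132.735


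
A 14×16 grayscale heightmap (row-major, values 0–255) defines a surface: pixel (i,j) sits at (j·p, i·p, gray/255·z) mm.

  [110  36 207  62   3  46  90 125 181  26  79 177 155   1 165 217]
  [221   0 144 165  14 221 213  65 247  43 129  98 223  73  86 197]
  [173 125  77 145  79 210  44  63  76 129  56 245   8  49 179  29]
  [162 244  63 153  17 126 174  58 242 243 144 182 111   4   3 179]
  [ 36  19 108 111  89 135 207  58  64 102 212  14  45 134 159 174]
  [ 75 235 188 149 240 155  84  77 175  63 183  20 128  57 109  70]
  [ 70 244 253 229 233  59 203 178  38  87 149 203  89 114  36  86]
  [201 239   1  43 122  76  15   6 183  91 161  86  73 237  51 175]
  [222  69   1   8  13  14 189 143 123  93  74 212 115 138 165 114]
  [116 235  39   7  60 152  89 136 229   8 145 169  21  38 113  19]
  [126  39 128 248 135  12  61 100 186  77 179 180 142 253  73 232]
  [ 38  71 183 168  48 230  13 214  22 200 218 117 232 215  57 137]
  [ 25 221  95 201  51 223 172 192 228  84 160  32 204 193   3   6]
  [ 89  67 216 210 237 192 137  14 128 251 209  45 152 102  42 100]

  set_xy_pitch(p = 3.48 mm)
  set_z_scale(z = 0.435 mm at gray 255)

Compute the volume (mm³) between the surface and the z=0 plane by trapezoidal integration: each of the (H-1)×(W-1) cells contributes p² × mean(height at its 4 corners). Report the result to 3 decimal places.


height_mm = gray/255 × 0.435; cell vol = 3.48² × mean(4 corners)
unit = 3.48² × 0.435 / (4×255) = 0.00516473 mm³ per gray-sum
row 0: Σ corner-gray over 15 cells = 6893  → 35.6005
row 1: Σ corner-gray over 15 cells = 7032  → 36.3184
row 2: Σ corner-gray over 15 cells = 7041  → 36.3649
row 3: Σ corner-gray over 15 cells = 6993  → 36.1170
row 4: Σ corner-gray over 15 cells = 6995  → 36.1273
row 5: Σ corner-gray over 15 cells = 8257  → 42.6452
row 6: Σ corner-gray over 15 cells = 7530  → 38.8904
row 7: Σ corner-gray over 15 cells = 6194  → 31.9903
row 8: Σ corner-gray over 15 cells = 6067  → 31.3344
row 9: Σ corner-gray over 15 cells = 7001  → 36.1583
row 10: Σ corner-gray over 15 cells = 8135  → 42.0151
row 11: Σ corner-gray over 15 cells = 8300  → 42.8673
row 12: Σ corner-gray over 15 cells = 8342  → 43.0842
Σ rows: total corner-gray = 94780  → 489.5131 mm³

489.513


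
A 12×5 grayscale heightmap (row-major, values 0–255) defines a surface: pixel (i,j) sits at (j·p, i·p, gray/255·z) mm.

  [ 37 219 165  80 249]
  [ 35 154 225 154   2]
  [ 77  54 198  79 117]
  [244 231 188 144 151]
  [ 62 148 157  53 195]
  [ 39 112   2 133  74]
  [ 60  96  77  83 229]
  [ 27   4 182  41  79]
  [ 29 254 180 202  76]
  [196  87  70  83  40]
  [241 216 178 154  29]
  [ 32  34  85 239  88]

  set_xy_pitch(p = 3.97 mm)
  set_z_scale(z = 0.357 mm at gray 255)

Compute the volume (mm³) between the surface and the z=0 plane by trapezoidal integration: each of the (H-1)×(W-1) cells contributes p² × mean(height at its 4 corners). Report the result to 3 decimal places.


height_mm = gray/255 × 0.357; cell vol = 3.97² × mean(4 corners)
unit = 3.97² × 0.357 / (4×255) = 0.00551631 mm³ per gray-sum
row 0: Σ corner-gray over 4 cells = 2317  → 12.7813
row 1: Σ corner-gray over 4 cells = 1959  → 10.8065
row 2: Σ corner-gray over 4 cells = 2377  → 13.1123
row 3: Σ corner-gray over 4 cells = 2494  → 13.7577
row 4: Σ corner-gray over 4 cells = 1580  → 8.7158
row 5: Σ corner-gray over 4 cells = 1408  → 7.7670
row 6: Σ corner-gray over 4 cells = 1361  → 7.5077
row 7: Σ corner-gray over 4 cells = 1937  → 10.6851
row 8: Σ corner-gray over 4 cells = 2093  → 11.5456
row 9: Σ corner-gray over 4 cells = 2082  → 11.4850
row 10: Σ corner-gray over 4 cells = 2202  → 12.1469
Σ rows: total corner-gray = 21810  → 120.3108 mm³

120.311


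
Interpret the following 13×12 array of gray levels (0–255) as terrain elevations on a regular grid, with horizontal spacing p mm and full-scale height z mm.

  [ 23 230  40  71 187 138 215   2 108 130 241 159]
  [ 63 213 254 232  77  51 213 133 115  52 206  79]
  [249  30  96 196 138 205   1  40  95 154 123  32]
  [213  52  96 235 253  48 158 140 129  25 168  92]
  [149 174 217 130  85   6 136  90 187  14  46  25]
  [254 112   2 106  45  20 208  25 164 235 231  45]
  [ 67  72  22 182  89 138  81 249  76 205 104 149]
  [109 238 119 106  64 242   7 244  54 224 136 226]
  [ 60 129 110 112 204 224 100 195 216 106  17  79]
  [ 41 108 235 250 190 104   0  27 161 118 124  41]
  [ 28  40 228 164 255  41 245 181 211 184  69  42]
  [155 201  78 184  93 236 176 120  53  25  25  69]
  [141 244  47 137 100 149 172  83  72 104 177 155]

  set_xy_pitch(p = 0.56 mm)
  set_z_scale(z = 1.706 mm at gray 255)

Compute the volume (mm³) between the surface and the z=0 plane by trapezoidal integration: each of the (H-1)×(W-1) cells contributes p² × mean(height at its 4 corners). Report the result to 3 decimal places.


35.517

height_mm = gray/255 × 1.706; cell vol = 0.56² × mean(4 corners)
unit = 0.56² × 1.706 / (4×255) = 0.000524511 mm³ per gray-sum
row 0: Σ corner-gray over 11 cells = 6140  → 3.2205
row 1: Σ corner-gray over 11 cells = 5671  → 2.9745
row 2: Σ corner-gray over 11 cells = 5350  → 2.8061
row 3: Σ corner-gray over 11 cells = 5257  → 2.7574
row 4: Σ corner-gray over 11 cells = 4939  → 2.5906
row 5: Σ corner-gray over 11 cells = 5247  → 2.7521
row 6: Σ corner-gray over 11 cells = 5855  → 3.0710
row 7: Σ corner-gray over 11 cells = 6168  → 3.2352
row 8: Σ corner-gray over 11 cells = 5681  → 2.9797
row 9: Σ corner-gray over 11 cells = 6022  → 3.1586
row 10: Σ corner-gray over 11 cells = 5912  → 3.1009
row 11: Σ corner-gray over 11 cells = 5472  → 2.8701
Σ rows: total corner-gray = 67714  → 35.5168 mm³


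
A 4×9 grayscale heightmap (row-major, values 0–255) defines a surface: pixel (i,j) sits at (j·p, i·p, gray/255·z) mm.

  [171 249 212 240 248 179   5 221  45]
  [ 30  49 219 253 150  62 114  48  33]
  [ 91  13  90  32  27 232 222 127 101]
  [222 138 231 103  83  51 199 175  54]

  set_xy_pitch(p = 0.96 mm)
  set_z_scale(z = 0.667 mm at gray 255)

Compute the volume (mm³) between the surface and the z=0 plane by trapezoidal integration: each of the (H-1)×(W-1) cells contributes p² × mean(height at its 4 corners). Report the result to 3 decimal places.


height_mm = gray/255 × 0.667; cell vol = 0.96² × mean(4 corners)
unit = 0.96² × 0.667 / (4×255) = 0.000602654 mm³ per gray-sum
row 0: Σ corner-gray over 8 cells = 4777  → 2.8789
row 1: Σ corner-gray over 8 cells = 3531  → 2.1280
row 2: Σ corner-gray over 8 cells = 3914  → 2.3588
Σ rows: total corner-gray = 12222  → 7.3656 mm³

7.366


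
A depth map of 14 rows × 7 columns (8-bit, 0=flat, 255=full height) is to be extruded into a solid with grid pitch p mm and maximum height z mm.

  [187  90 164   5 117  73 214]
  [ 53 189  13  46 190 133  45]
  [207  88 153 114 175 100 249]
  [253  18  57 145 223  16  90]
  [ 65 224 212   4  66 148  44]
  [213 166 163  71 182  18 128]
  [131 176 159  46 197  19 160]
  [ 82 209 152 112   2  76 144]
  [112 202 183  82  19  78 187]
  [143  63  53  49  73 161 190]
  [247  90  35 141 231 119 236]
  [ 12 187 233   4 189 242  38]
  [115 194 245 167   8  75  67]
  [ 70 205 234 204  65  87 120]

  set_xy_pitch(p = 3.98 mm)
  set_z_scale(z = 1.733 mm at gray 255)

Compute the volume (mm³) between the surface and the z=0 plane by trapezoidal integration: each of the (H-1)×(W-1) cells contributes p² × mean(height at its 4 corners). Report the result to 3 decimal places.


1029.186

height_mm = gray/255 × 1.733; cell vol = 3.98² × mean(4 corners)
unit = 3.98² × 1.733 / (4×255) = 0.0269132 mm³ per gray-sum
row 0: Σ corner-gray over 6 cells = 2539  → 68.3325
row 1: Σ corner-gray over 6 cells = 2956  → 79.5553
row 2: Σ corner-gray over 6 cells = 2977  → 80.1204
row 3: Σ corner-gray over 6 cells = 2678  → 72.0734
row 4: Σ corner-gray over 6 cells = 2958  → 79.6091
row 5: Σ corner-gray over 6 cells = 3026  → 81.4392
row 6: Σ corner-gray over 6 cells = 2813  → 75.7067
row 7: Σ corner-gray over 6 cells = 2755  → 74.1457
row 8: Σ corner-gray over 6 cells = 2558  → 68.8438
row 9: Σ corner-gray over 6 cells = 2846  → 76.5948
row 10: Σ corner-gray over 6 cells = 3475  → 93.5232
row 11: Σ corner-gray over 6 cells = 3320  → 89.3517
row 12: Σ corner-gray over 6 cells = 3340  → 89.8899
Σ rows: total corner-gray = 38241  → 1029.1858 mm³


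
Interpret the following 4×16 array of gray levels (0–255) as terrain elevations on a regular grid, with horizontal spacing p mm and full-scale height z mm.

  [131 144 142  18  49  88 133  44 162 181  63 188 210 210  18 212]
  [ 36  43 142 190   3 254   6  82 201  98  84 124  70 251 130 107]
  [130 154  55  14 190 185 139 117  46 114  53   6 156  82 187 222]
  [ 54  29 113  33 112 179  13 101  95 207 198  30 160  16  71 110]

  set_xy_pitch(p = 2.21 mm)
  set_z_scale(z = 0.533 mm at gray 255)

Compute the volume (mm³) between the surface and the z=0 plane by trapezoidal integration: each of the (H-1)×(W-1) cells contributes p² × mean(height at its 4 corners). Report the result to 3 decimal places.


height_mm = gray/255 × 0.533; cell vol = 2.21² × mean(4 corners)
unit = 2.21² × 0.533 / (4×255) = 0.00255218 mm³ per gray-sum
row 0: Σ corner-gray over 15 cells = 7142  → 18.2277
row 1: Σ corner-gray over 15 cells = 6847  → 17.4748
row 2: Σ corner-gray over 15 cells = 6226  → 15.8899
Σ rows: total corner-gray = 20215  → 51.5924 mm³

51.592


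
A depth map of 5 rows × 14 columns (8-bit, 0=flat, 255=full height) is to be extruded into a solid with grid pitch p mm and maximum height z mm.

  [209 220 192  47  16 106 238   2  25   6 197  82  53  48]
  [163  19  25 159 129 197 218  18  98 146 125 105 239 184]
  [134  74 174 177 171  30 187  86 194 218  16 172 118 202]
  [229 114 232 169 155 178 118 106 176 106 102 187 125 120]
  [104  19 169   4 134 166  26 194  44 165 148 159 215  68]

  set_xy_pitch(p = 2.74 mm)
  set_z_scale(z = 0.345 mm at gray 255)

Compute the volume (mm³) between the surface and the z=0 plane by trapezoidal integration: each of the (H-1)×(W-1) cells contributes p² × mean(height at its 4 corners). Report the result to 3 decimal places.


69.067

height_mm = gray/255 × 0.345; cell vol = 2.74² × mean(4 corners)
unit = 2.74² × 0.345 / (4×255) = 0.00253934 mm³ per gray-sum
row 0: Σ corner-gray over 13 cells = 5928  → 15.0532
row 1: Σ corner-gray over 13 cells = 6873  → 17.4529
row 2: Σ corner-gray over 13 cells = 7455  → 18.9307
row 3: Σ corner-gray over 13 cells = 6943  → 17.6306
Σ rows: total corner-gray = 27199  → 69.0674 mm³


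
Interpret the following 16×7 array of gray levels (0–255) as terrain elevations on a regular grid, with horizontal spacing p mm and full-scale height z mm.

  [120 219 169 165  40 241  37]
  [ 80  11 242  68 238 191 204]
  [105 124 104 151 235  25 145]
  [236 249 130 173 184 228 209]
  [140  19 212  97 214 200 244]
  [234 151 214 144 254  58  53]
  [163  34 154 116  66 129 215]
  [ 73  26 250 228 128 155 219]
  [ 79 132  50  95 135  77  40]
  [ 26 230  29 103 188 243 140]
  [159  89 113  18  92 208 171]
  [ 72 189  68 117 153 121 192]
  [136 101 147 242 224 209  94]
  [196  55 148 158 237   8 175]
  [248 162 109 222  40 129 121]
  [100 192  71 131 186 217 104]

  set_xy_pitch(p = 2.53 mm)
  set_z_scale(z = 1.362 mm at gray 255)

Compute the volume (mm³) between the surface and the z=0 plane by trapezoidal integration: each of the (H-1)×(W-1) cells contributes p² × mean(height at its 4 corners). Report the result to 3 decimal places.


438.747

height_mm = gray/255 × 1.362; cell vol = 2.53² × mean(4 corners)
unit = 2.53² × 1.362 / (4×255) = 0.00854708 mm³ per gray-sum
row 0: Σ corner-gray over 6 cells = 3609  → 30.8464
row 1: Σ corner-gray over 6 cells = 3312  → 28.3079
row 2: Σ corner-gray over 6 cells = 3901  → 33.3422
row 3: Σ corner-gray over 6 cells = 4241  → 36.2482
row 4: Σ corner-gray over 6 cells = 3797  → 32.4533
row 5: Σ corner-gray over 6 cells = 3305  → 28.2481
row 6: Σ corner-gray over 6 cells = 3242  → 27.7096
row 7: Σ corner-gray over 6 cells = 2963  → 25.3250
row 8: Σ corner-gray over 6 cells = 2849  → 24.3506
row 9: Σ corner-gray over 6 cells = 3122  → 26.6840
row 10: Σ corner-gray over 6 cells = 2930  → 25.0430
row 11: Σ corner-gray over 6 cells = 3636  → 31.0772
row 12: Σ corner-gray over 6 cells = 3659  → 31.2738
row 13: Σ corner-gray over 6 cells = 3276  → 28.0002
row 14: Σ corner-gray over 6 cells = 3491  → 29.8379
Σ rows: total corner-gray = 51333  → 438.7475 mm³


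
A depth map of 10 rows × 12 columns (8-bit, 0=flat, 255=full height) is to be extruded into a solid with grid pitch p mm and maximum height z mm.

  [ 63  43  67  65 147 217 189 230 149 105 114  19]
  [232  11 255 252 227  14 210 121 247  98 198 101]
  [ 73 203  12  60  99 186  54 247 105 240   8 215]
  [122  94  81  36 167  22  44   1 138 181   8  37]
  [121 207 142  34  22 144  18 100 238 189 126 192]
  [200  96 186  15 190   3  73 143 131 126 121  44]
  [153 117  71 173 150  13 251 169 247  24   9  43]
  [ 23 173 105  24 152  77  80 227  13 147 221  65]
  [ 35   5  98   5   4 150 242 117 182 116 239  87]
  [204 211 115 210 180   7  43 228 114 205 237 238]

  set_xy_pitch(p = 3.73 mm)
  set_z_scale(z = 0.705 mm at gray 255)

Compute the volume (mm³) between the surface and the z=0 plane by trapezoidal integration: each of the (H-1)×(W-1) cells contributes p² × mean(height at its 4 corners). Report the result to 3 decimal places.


460.215

height_mm = gray/255 × 0.705; cell vol = 3.73² × mean(4 corners)
unit = 3.73² × 0.705 / (4×255) = 0.00961627 mm³ per gray-sum
row 0: Σ corner-gray over 11 cells = 6333  → 60.8998
row 1: Σ corner-gray over 11 cells = 6315  → 60.7267
row 2: Σ corner-gray over 11 cells = 4419  → 42.4943
row 3: Σ corner-gray over 11 cells = 4456  → 42.8501
row 4: Σ corner-gray over 11 cells = 5165  → 49.6680
row 5: Σ corner-gray over 11 cells = 5056  → 48.6199
row 6: Σ corner-gray over 11 cells = 5170  → 49.7161
row 7: Σ corner-gray over 11 cells = 4964  → 47.7352
row 8: Σ corner-gray over 11 cells = 5980  → 57.5053
Σ rows: total corner-gray = 47858  → 460.2154 mm³


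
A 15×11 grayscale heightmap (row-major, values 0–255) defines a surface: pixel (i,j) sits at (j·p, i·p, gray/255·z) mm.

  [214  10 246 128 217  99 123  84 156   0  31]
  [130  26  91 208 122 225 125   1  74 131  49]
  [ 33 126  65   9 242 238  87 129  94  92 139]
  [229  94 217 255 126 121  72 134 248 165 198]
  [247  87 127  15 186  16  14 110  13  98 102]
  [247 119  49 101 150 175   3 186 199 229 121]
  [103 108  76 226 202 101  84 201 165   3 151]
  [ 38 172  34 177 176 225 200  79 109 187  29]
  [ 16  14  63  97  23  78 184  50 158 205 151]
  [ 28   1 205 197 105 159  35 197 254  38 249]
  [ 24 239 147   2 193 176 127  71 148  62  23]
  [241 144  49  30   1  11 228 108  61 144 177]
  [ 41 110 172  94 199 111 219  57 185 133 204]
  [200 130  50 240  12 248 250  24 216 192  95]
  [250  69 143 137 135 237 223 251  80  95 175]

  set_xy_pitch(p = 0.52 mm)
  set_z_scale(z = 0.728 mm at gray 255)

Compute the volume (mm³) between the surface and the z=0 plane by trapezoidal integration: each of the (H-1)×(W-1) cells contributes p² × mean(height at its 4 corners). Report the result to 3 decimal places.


13.572

height_mm = gray/255 × 0.728; cell vol = 0.52² × mean(4 corners)
unit = 0.52² × 0.728 / (4×255) = 0.000192991 mm³ per gray-sum
row 0: Σ corner-gray over 10 cells = 4556  → 0.8793
row 1: Σ corner-gray over 10 cells = 4521  → 0.8725
row 2: Σ corner-gray over 10 cells = 5627  → 1.0860
row 3: Σ corner-gray over 10 cells = 4972  → 0.9596
row 4: Σ corner-gray over 10 cells = 4471  → 0.8629
row 5: Σ corner-gray over 10 cells = 5376  → 1.0375
row 6: Σ corner-gray over 10 cells = 5371  → 1.0366
row 7: Σ corner-gray over 10 cells = 4696  → 0.9063
row 8: Σ corner-gray over 10 cells = 4570  → 0.8820
row 9: Σ corner-gray over 10 cells = 5036  → 0.9719
row 10: Σ corner-gray over 10 cells = 4347  → 0.8389
row 11: Σ corner-gray over 10 cells = 4775  → 0.9215
row 12: Σ corner-gray over 10 cells = 5824  → 1.1240
row 13: Σ corner-gray over 10 cells = 6184  → 1.1935
Σ rows: total corner-gray = 70326  → 13.5723 mm³


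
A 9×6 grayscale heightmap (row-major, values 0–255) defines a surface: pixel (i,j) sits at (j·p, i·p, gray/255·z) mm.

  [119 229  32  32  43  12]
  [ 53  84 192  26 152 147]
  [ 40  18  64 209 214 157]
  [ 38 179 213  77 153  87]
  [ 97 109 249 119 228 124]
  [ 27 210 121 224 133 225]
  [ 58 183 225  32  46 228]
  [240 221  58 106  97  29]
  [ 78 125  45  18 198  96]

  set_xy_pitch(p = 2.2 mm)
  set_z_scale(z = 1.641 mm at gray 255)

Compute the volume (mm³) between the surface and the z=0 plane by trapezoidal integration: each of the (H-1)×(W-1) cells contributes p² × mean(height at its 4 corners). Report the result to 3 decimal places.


height_mm = gray/255 × 1.641; cell vol = 2.2² × mean(4 corners)
unit = 2.2² × 1.641 / (4×255) = 0.00778671 mm³ per gray-sum
row 0: Σ corner-gray over 5 cells = 1911  → 14.8804
row 1: Σ corner-gray over 5 cells = 2315  → 18.0262
row 2: Σ corner-gray over 5 cells = 2576  → 20.0586
row 3: Σ corner-gray over 5 cells = 3000  → 23.3601
row 4: Σ corner-gray over 5 cells = 3259  → 25.3769
row 5: Σ corner-gray over 5 cells = 2886  → 22.4724
row 6: Σ corner-gray over 5 cells = 2491  → 19.3967
row 7: Σ corner-gray over 5 cells = 2179  → 16.9672
Σ rows: total corner-gray = 20617  → 160.5385 mm³

160.539


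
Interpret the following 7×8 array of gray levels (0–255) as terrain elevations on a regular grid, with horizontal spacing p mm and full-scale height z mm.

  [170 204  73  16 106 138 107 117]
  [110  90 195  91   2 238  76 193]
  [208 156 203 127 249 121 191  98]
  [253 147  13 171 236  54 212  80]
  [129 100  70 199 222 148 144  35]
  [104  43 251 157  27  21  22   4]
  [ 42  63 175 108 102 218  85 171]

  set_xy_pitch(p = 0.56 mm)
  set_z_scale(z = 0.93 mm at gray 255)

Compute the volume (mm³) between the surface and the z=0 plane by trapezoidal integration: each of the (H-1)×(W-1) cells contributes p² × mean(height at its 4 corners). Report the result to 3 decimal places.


height_mm = gray/255 × 0.93; cell vol = 0.56² × mean(4 corners)
unit = 0.56² × 0.93 / (4×255) = 0.000285929 mm³ per gray-sum
row 0: Σ corner-gray over 7 cells = 3262  → 0.9327
row 1: Σ corner-gray over 7 cells = 4087  → 1.1686
row 2: Σ corner-gray over 7 cells = 4399  → 1.2578
row 3: Σ corner-gray over 7 cells = 3929  → 1.1234
row 4: Σ corner-gray over 7 cells = 3080  → 0.8807
row 5: Σ corner-gray over 7 cells = 2865  → 0.8192
Σ rows: total corner-gray = 21622  → 6.1824 mm³

6.182


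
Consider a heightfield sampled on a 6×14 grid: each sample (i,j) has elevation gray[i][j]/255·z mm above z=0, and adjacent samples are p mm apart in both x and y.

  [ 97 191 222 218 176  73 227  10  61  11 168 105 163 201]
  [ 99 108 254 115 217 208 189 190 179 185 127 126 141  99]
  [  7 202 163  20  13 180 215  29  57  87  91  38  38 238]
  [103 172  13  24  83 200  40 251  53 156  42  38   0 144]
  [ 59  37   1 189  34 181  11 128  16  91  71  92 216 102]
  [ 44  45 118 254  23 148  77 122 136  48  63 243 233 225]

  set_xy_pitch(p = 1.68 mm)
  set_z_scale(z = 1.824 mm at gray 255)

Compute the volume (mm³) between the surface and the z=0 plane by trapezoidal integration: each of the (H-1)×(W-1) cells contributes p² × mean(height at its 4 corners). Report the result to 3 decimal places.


height_mm = gray/255 × 1.824; cell vol = 1.68² × mean(4 corners)
unit = 1.68² × 1.824 / (4×255) = 0.00504712 mm³ per gray-sum
row 0: Σ corner-gray over 13 cells = 7824  → 39.4886
row 1: Σ corner-gray over 13 cells = 6787  → 34.2548
row 2: Σ corner-gray over 13 cells = 4902  → 24.7410
row 3: Σ corner-gray over 13 cells = 4686  → 23.6508
row 4: Σ corner-gray over 13 cells = 5584  → 28.1831
Σ rows: total corner-gray = 29783  → 150.3182 mm³

150.318


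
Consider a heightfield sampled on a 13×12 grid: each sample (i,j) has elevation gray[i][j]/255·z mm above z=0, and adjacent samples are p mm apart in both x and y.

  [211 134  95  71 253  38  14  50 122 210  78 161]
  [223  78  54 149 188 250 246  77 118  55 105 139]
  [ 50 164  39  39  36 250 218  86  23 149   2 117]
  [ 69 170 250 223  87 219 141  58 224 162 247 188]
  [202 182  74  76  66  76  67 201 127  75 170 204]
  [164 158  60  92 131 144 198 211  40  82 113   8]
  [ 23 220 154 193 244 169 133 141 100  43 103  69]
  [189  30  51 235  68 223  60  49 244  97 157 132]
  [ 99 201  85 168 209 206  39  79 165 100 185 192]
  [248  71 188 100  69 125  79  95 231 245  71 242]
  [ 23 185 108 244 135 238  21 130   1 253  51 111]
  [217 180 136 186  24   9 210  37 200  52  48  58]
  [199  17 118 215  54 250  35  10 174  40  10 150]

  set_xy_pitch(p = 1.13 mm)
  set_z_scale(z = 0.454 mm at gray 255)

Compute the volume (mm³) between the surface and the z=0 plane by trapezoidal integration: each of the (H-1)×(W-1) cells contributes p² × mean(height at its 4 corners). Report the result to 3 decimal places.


38.604

height_mm = gray/255 × 0.454; cell vol = 1.13² × mean(4 corners)
unit = 1.13² × 0.454 / (4×255) = 0.000568346 mm³ per gray-sum
row 0: Σ corner-gray over 11 cells = 5504  → 3.1282
row 1: Σ corner-gray over 11 cells = 5181  → 2.9446
row 2: Σ corner-gray over 11 cells = 5998  → 3.4089
row 3: Σ corner-gray over 11 cells = 6453  → 3.6675
row 4: Σ corner-gray over 11 cells = 5264  → 2.9918
row 5: Σ corner-gray over 11 cells = 5722  → 3.2521
row 6: Σ corner-gray over 11 cells = 5841  → 3.3197
row 7: Σ corner-gray over 11 cells = 5914  → 3.3612
row 8: Σ corner-gray over 11 cells = 6203  → 3.5254
row 9: Σ corner-gray over 11 cells = 5904  → 3.3555
row 10: Σ corner-gray over 11 cells = 5305  → 3.0151
row 11: Σ corner-gray over 11 cells = 4634  → 2.6337
Σ rows: total corner-gray = 67923  → 38.6037 mm³


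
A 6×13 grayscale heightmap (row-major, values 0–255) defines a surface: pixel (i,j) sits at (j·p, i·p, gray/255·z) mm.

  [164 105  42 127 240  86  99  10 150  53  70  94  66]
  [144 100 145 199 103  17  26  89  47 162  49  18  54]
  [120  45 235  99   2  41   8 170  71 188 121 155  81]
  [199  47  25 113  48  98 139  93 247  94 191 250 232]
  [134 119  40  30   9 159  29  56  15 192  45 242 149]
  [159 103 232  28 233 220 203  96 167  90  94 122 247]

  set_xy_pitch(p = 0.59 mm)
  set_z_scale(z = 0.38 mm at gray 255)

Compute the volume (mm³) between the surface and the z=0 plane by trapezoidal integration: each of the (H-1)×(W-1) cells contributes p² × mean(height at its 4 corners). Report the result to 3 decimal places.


3.330

height_mm = gray/255 × 0.38; cell vol = 0.59² × mean(4 corners)
unit = 0.59² × 0.38 / (4×255) = 0.000129684 mm³ per gray-sum
row 0: Σ corner-gray over 12 cells = 4490  → 0.5823
row 1: Σ corner-gray over 12 cells = 4579  → 0.5938
row 2: Σ corner-gray over 12 cells = 5592  → 0.7252
row 3: Σ corner-gray over 12 cells = 5276  → 0.6842
row 4: Σ corner-gray over 12 cells = 5737  → 0.7440
Σ rows: total corner-gray = 25674  → 3.3295 mm³


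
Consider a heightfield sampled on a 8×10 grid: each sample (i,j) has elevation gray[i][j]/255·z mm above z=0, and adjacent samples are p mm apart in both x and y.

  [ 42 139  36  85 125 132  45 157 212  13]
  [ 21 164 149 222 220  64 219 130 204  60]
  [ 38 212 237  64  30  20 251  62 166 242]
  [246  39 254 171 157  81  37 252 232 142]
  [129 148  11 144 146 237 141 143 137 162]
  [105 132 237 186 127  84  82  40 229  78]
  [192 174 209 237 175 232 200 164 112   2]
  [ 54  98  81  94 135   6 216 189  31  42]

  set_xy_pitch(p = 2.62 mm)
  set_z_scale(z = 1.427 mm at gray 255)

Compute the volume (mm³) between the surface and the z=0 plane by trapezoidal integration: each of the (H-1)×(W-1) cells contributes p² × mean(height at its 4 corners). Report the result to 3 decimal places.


height_mm = gray/255 × 1.427; cell vol = 2.62² × mean(4 corners)
unit = 2.62² × 1.427 / (4×255) = 0.00960343 mm³ per gray-sum
row 0: Σ corner-gray over 9 cells = 4742  → 45.5395
row 1: Σ corner-gray over 9 cells = 5189  → 49.8322
row 2: Σ corner-gray over 9 cells = 5198  → 49.9186
row 3: Σ corner-gray over 9 cells = 5339  → 51.2727
row 4: Σ corner-gray over 9 cells = 4922  → 47.2681
row 5: Σ corner-gray over 9 cells = 5617  → 53.9425
row 6: Σ corner-gray over 9 cells = 4996  → 47.9787
Σ rows: total corner-gray = 36003  → 345.7523 mm³

345.752


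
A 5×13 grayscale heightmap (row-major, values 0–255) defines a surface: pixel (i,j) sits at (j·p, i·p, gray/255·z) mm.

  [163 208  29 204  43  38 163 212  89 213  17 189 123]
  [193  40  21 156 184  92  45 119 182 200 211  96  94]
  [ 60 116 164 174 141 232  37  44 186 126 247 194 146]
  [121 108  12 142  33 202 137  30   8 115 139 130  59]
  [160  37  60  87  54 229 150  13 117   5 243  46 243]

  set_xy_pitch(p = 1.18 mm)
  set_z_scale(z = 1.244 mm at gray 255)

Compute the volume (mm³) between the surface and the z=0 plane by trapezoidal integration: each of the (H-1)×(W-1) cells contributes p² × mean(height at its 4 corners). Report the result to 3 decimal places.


39.362

height_mm = gray/255 × 1.244; cell vol = 1.18² × mean(4 corners)
unit = 1.18² × 1.244 / (4×255) = 0.00169818 mm³ per gray-sum
row 0: Σ corner-gray over 12 cells = 6075  → 10.3165
row 1: Σ corner-gray over 12 cells = 6507  → 11.0501
row 2: Σ corner-gray over 12 cells = 5820  → 9.8834
row 3: Σ corner-gray over 12 cells = 4777  → 8.1122
Σ rows: total corner-gray = 23179  → 39.3622 mm³


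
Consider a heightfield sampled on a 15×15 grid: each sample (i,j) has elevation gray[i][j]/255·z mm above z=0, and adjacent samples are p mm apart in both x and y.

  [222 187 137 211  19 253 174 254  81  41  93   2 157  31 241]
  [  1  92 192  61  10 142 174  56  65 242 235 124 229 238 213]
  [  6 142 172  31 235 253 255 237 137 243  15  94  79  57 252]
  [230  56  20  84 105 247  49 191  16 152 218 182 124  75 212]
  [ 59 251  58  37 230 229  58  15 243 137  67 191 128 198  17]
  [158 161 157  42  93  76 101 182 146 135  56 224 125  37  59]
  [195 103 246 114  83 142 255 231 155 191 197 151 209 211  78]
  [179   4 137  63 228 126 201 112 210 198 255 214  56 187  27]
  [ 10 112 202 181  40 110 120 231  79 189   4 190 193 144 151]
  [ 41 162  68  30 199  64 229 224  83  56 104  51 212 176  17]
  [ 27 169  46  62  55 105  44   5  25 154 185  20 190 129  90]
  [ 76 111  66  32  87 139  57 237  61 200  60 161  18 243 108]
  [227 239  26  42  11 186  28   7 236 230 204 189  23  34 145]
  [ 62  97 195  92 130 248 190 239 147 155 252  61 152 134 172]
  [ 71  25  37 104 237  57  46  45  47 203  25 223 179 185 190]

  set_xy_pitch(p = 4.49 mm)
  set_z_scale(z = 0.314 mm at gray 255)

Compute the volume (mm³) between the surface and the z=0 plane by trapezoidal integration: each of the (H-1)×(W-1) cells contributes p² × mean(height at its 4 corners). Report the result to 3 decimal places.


639.469

height_mm = gray/255 × 0.314; cell vol = 4.49² × mean(4 corners)
unit = 4.49² × 0.314 / (4×255) = 0.00620615 mm³ per gray-sum
row 0: Σ corner-gray over 14 cells = 7677  → 47.6446
row 1: Σ corner-gray over 14 cells = 8092  → 50.2202
row 2: Σ corner-gray over 14 cells = 7638  → 47.4026
row 3: Σ corner-gray over 14 cells = 7240  → 44.9325
row 4: Σ corner-gray over 14 cells = 7047  → 43.7347
row 5: Σ corner-gray over 14 cells = 8136  → 50.4932
row 6: Σ corner-gray over 14 cells = 9037  → 56.0850
row 7: Σ corner-gray over 14 cells = 7939  → 49.2706
row 8: Σ corner-gray over 14 cells = 7125  → 44.2188
row 9: Σ corner-gray over 14 cells = 5869  → 36.4239
row 10: Σ corner-gray over 14 cells = 5623  → 34.8972
row 11: Σ corner-gray over 14 cells = 6410  → 39.7814
row 12: Σ corner-gray over 14 cells = 7700  → 47.7873
row 13: Σ corner-gray over 14 cells = 7505  → 46.5771
Σ rows: total corner-gray = 103038  → 639.4691 mm³
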